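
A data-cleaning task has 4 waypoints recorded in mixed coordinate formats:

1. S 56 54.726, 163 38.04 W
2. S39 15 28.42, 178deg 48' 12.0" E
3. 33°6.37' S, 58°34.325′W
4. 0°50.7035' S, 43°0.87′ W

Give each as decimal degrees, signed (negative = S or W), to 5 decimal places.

Point 1:
  Latitude: 54.726′ = 0.912100°; total 56.912100
  S → negative
  λ: 38.04′ = 0.634000°; total 163.634000
  W ⇒ negate
Point 2:
  Lat: 15′ + 28.42″ = 15.47367′; 39 + 15.47367/60 = 39.257894
  S → negative
  Lon: 48′ + 12″ = 48.20000′; 178 + 48.20000/60 = 178.803333
  E → positive
Point 3:
  φ: 33 + 6.37/60 = 33.106167
  hemisphere S, so the sign is −
  λ: 58 + 34.325/60 = 58.572083
  W ⇒ negate
Point 4:
  Lat: 50.7035′ = 0.845058°; total 0.845058
  hemisphere S, so the sign is −
  Longitude: 0.87′ = 0.014500°; total 43.014500
  hemisphere W, so the sign is −

1. -56.91210, -163.63400
2. -39.25789, 178.80333
3. -33.10617, -58.57208
4. -0.84506, -43.01450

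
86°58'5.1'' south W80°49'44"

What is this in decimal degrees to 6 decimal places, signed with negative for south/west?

Lat: 86 + 58/60 + 5.1/3600 = 86.9680833
S → negative
λ: 49′ + 44″ = 49.73333′; 80 + 49.73333/60 = 80.8288889
hemisphere W, so the sign is −

-86.968083, -80.828889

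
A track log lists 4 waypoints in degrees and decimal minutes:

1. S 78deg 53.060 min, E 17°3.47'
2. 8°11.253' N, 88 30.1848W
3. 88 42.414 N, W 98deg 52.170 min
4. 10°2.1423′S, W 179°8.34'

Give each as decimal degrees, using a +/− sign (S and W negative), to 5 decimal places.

1. -78.88433, 17.05783
2. 8.18755, -88.50308
3. 88.70690, -98.86950
4. -10.03571, -179.13900

Point 1:
  Lat: 78 + 53.06/60 = 78.884333
  S → negative
  Lon: 17 + 3.47/60 = 17.057833
  E ⇒ keep positive
Point 2:
  Latitude: 8 + 11.253/60 = 8.187550
  N → positive
  Lon: 30.1848′ = 0.503080°; total 88.503080
  W → negative
Point 3:
  Lat: 88 + 42.414/60 = 88.706900
  N ⇒ keep positive
  Lon: 52.17′ = 0.869500°; total 98.869500
  W ⇒ negate
Point 4:
  φ: 2.1423′ = 0.035705°; total 10.035705
  S → negative
  Lon: 8.34′ = 0.139000°; total 179.139000
  hemisphere W, so the sign is −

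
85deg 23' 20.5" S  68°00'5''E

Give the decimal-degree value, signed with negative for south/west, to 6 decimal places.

φ: 23′ + 20.5″ = 23.34167′; 85 + 23.34167/60 = 85.3890278
hemisphere S, so the sign is −
λ: 68° + 0/60 + 5/3600 = 68 + 0.000000 + 0.001389 = 68.0013889
E ⇒ keep positive

-85.389028, 68.001389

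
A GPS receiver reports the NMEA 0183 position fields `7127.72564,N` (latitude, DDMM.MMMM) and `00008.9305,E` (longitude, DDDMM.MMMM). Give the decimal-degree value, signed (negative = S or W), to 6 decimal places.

φ: split at 2 digits → 71° and 27.72564′; 71 + 27.72564/60 = 71.4620940
N → positive
λ: degrees = first 3 digits = 0, minutes = 8.9305; 0 + 8.9305/60 = 0.1488417
E → positive

71.462094, 0.148842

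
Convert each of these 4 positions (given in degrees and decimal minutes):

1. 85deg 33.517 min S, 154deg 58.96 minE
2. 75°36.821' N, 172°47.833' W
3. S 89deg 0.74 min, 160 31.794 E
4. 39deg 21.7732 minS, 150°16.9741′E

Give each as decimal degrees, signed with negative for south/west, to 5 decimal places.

1. -85.55862, 154.98267
2. 75.61368, -172.79722
3. -89.01233, 160.52990
4. -39.36289, 150.28290

Point 1:
  Lat: 85 + 33.517/60 = 85.558617
  S ⇒ negate
  Longitude: 58.96′ = 0.982667°; total 154.982667
  E ⇒ keep positive
Point 2:
  Latitude: 75 + 36.821/60 = 75.613683
  N → positive
  λ: 47.833′ = 0.797217°; total 172.797217
  W → negative
Point 3:
  Lat: 89 + 0.74/60 = 89.012333
  S ⇒ negate
  Longitude: 160 + 31.794/60 = 160.529900
  E → positive
Point 4:
  Latitude: 39 + 21.7732/60 = 39.362887
  S → negative
  Lon: 16.9741′ = 0.282902°; total 150.282902
  E → positive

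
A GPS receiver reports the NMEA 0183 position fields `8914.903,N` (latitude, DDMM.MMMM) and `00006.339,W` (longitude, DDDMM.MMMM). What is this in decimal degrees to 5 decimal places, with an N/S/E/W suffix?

89.24838° N, 0.10565° W

Latitude: degrees = first 2 digits = 89, minutes = 14.903; 89 + 14.903/60 = 89.248383
Longitude: split at 3 digits → 000° and 6.339′; 0 + 6.339/60 = 0.105650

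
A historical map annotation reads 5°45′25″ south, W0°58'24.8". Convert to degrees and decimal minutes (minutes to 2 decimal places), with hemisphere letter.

5° 45.42′ S, 0° 58.41′ W

φ: 45 + 25/60 = 45.4167′
λ: 58 + 24.8/60 = 58.4133′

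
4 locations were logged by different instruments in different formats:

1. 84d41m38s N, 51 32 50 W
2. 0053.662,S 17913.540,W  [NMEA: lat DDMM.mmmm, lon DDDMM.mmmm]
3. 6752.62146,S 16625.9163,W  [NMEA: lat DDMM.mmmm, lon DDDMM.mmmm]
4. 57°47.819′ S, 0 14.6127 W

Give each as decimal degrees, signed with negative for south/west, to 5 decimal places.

1. 84.69389, -51.54722
2. -0.89437, -179.22567
3. -67.87702, -166.43194
4. -57.79698, -0.24355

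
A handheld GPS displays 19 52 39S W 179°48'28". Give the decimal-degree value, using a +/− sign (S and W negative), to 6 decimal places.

-19.877500, -179.807778

Lat: 19 + 52/60 + 39/3600 = 19.8775000
hemisphere S, so the sign is −
λ: 179 + 48/60 + 28/3600 = 179.8077778
hemisphere W, so the sign is −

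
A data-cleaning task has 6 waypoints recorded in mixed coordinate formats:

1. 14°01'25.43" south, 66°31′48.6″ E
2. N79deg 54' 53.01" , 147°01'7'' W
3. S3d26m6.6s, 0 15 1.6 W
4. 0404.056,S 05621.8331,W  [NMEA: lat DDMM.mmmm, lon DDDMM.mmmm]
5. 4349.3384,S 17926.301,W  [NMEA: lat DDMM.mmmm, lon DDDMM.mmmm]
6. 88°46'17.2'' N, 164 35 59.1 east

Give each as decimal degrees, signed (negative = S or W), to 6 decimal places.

1. -14.023731, 66.530167
2. 79.914725, -147.018611
3. -3.435167, -0.250444
4. -4.067600, -56.363885
5. -43.822307, -179.438350
6. 88.771444, 164.599750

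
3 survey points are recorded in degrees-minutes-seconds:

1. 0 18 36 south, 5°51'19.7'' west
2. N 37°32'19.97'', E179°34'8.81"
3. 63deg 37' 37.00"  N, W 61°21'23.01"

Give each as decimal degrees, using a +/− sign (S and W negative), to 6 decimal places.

1. -0.310000, -5.855472
2. 37.538881, 179.569114
3. 63.626944, -61.356392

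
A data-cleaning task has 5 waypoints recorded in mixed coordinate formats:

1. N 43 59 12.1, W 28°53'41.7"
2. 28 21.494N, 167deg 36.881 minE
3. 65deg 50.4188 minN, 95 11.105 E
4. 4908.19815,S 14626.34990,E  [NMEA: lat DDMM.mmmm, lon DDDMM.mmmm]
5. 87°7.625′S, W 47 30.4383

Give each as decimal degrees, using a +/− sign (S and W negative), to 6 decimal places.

1. 43.986694, -28.894917
2. 28.358233, 167.614683
3. 65.840313, 95.185083
4. -49.136636, 146.439165
5. -87.127083, -47.507305

Point 1:
  φ: 43 + 59/60 + 12.1/3600 = 43.9866944
  N ⇒ keep positive
  Lon: 28° + 53/60 + 41.7/3600 = 28 + 0.883333 + 0.011583 = 28.8949167
  hemisphere W, so the sign is −
Point 2:
  Lat: 21.494′ = 0.358233°; total 28.3582333
  N → positive
  λ: 36.881′ = 0.614683°; total 167.6146833
  E → positive
Point 3:
  φ: 50.4188′ = 0.840313°; total 65.8403133
  N → positive
  Lon: 95 + 11.105/60 = 95.1850833
  E → positive
Point 4:
  φ: degrees = first 2 digits = 49, minutes = 8.19815; 49 + 8.19815/60 = 49.1366358
  S → negative
  Longitude: degrees = first 3 digits = 146, minutes = 26.3499; 146 + 26.3499/60 = 146.4391650
  E ⇒ keep positive
Point 5:
  Latitude: 7.625′ = 0.127083°; total 87.1270833
  hemisphere S, so the sign is −
  λ: 30.4383′ = 0.507305°; total 47.5073050
  W ⇒ negate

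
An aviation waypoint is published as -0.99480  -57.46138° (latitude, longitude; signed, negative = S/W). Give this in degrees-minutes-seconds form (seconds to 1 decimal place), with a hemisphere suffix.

Latitude is negative → S; |value| = 0.994800
Latitude: whole degrees 0; 59.68800′ → 59′ and 41.280″
Longitude is negative → W; |value| = 57.461380
Longitude: 0.461380° → 27.68280′; 0.68280 × 60 = 40.968″

0°59′41.3″ S, 57°27′41.0″ W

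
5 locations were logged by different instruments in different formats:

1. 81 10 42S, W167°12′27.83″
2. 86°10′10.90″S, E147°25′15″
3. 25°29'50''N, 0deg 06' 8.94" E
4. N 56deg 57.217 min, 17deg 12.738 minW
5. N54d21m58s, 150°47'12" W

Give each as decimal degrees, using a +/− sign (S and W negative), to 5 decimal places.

Point 1:
  Lat: 81 + 10/60 + 42/3600 = 81.178333
  hemisphere S, so the sign is −
  Lon: 12′ + 27.83″ = 12.46383′; 167 + 12.46383/60 = 167.207731
  W ⇒ negate
Point 2:
  Latitude: 86° + 10/60 + 10.9/3600 = 86 + 0.166667 + 0.003028 = 86.169694
  S ⇒ negate
  λ: 25′ + 15″ = 25.25000′; 147 + 25.25000/60 = 147.420833
  E → positive
Point 3:
  Latitude: 25° + 29/60 + 50/3600 = 25 + 0.483333 + 0.013889 = 25.497222
  N → positive
  λ: 0 + 6/60 + 8.94/3600 = 0.102483
  E → positive
Point 4:
  Lat: 57.217′ = 0.953617°; total 56.953617
  N → positive
  Longitude: 12.738′ = 0.212300°; total 17.212300
  W ⇒ negate
Point 5:
  Lat: 54° + 21/60 + 58/3600 = 54 + 0.350000 + 0.016111 = 54.366111
  N ⇒ keep positive
  Lon: 47′ + 12″ = 47.20000′; 150 + 47.20000/60 = 150.786667
  W → negative

1. -81.17833, -167.20773
2. -86.16969, 147.42083
3. 25.49722, 0.10248
4. 56.95362, -17.21230
5. 54.36611, -150.78667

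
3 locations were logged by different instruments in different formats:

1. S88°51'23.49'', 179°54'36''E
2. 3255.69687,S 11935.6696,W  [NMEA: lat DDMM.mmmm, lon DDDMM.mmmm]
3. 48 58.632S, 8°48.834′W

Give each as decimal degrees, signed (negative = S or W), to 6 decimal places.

Point 1:
  φ: 88 + 51/60 + 23.49/3600 = 88.8565250
  S ⇒ negate
  Longitude: 179° + 54/60 + 36/3600 = 179 + 0.900000 + 0.010000 = 179.9100000
  E → positive
Point 2:
  Latitude: degrees = first 2 digits = 32, minutes = 55.69687; 32 + 55.69687/60 = 32.9282812
  hemisphere S, so the sign is −
  Longitude: degrees = first 3 digits = 119, minutes = 35.6696; 119 + 35.6696/60 = 119.5944933
  hemisphere W, so the sign is −
Point 3:
  Latitude: 48 + 58.632/60 = 48.9772000
  hemisphere S, so the sign is −
  λ: 48.834′ = 0.813900°; total 8.8139000
  W → negative

1. -88.856525, 179.910000
2. -32.928281, -119.594493
3. -48.977200, -8.813900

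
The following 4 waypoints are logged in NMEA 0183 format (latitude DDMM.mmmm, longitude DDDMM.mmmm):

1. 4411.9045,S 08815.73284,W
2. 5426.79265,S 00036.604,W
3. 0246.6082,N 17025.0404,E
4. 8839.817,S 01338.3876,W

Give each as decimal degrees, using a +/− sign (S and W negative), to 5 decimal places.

1. -44.19841, -88.26221
2. -54.44654, -0.61007
3. 2.77680, 170.41734
4. -88.66362, -13.63979

Point 1:
  Lat: degrees = first 2 digits = 44, minutes = 11.9045; 44 + 11.9045/60 = 44.198408
  S → negative
  Longitude: degrees = first 3 digits = 88, minutes = 15.73284; 88 + 15.73284/60 = 88.262214
  hemisphere W, so the sign is −
Point 2:
  φ: degrees = first 2 digits = 54, minutes = 26.79265; 54 + 26.79265/60 = 54.446544
  S → negative
  λ: split at 3 digits → 000° and 36.604′; 0 + 36.604/60 = 0.610067
  hemisphere W, so the sign is −
Point 3:
  Lat: split at 2 digits → 02° and 46.6082′; 2 + 46.6082/60 = 2.776803
  N → positive
  λ: split at 3 digits → 170° and 25.0404′; 170 + 25.0404/60 = 170.417340
  E ⇒ keep positive
Point 4:
  φ: degrees = first 2 digits = 88, minutes = 39.817; 88 + 39.817/60 = 88.663617
  hemisphere S, so the sign is −
  Lon: degrees = first 3 digits = 13, minutes = 38.3876; 13 + 38.3876/60 = 13.639793
  hemisphere W, so the sign is −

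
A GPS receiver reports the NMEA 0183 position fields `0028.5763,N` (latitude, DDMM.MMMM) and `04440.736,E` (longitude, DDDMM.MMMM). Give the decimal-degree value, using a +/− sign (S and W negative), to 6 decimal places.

Lat: split at 2 digits → 00° and 28.5763′; 0 + 28.5763/60 = 0.4762717
N ⇒ keep positive
λ: split at 3 digits → 044° and 40.736′; 44 + 40.736/60 = 44.6789333
E ⇒ keep positive

0.476272, 44.678933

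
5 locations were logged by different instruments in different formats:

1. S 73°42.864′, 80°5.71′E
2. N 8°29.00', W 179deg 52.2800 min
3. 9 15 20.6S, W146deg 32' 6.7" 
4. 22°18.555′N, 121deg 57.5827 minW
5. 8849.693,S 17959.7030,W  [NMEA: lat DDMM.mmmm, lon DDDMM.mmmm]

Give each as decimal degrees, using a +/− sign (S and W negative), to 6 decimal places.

1. -73.714400, 80.095167
2. 8.483333, -179.871333
3. -9.255722, -146.535194
4. 22.309250, -121.959712
5. -88.828217, -179.995050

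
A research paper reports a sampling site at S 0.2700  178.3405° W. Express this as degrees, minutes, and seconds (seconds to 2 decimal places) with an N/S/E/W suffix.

φ: 0.270000° → 16.20000′; 0.20000 × 60 = 12.0000″
λ: whole degrees 178; 20.43000′ → 20′ and 25.8000″

0°16′12.00″ S, 178°20′25.80″ W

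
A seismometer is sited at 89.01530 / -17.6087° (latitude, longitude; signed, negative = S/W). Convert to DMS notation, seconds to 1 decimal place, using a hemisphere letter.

89°00′55.1″ N, 17°36′31.3″ W

Latitude: 0.015300 × 60 = 0.91800′ → 0′, remainder × 60 = 55.080″
Longitude is negative → W; |value| = 17.608700
Lon: whole degrees 17; 36.52200′ → 36′ and 31.320″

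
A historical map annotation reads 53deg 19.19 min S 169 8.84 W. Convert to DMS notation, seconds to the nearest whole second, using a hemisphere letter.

φ: fractional minutes 0.19000 × 60 = 11.40″
Longitude: fractional minutes 0.84000 × 60 = 50.40″

53°19′11″ S, 169°08′50″ W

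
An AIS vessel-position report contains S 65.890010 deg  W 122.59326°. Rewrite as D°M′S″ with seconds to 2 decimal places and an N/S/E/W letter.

φ: 0.890010° → 53.40060′; 0.40060 × 60 = 24.0360″
Lon: 0.593260 × 60 = 35.59560′ → 35′, remainder × 60 = 35.7360″

65°53′24.04″ S, 122°35′35.74″ W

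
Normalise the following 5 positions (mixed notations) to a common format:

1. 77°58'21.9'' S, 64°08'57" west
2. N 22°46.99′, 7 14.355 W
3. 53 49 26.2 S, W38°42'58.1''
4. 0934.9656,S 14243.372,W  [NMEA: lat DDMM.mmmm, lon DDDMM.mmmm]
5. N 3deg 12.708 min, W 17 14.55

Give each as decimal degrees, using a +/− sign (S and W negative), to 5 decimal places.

Point 1:
  Latitude: 77° + 58/60 + 21.9/3600 = 77 + 0.966667 + 0.006083 = 77.972750
  S → negative
  Lon: 64° + 8/60 + 57/3600 = 64 + 0.133333 + 0.015833 = 64.149167
  hemisphere W, so the sign is −
Point 2:
  φ: 22 + 46.99/60 = 22.783167
  N → positive
  Longitude: 14.355′ = 0.239250°; total 7.239250
  W → negative
Point 3:
  Lat: 49′ + 26.2″ = 49.43667′; 53 + 49.43667/60 = 53.823944
  S ⇒ negate
  Longitude: 38 + 42/60 + 58.1/3600 = 38.716139
  W → negative
Point 4:
  φ: degrees = first 2 digits = 9, minutes = 34.9656; 9 + 34.9656/60 = 9.582760
  hemisphere S, so the sign is −
  λ: degrees = first 3 digits = 142, minutes = 43.372; 142 + 43.372/60 = 142.722867
  W → negative
Point 5:
  φ: 12.708′ = 0.211800°; total 3.211800
  N → positive
  λ: 17 + 14.55/60 = 17.242500
  W ⇒ negate

1. -77.97275, -64.14917
2. 22.78317, -7.23925
3. -53.82394, -38.71614
4. -9.58276, -142.72287
5. 3.21180, -17.24250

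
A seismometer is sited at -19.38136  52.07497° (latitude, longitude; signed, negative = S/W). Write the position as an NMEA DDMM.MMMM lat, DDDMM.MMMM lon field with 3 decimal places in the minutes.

Latitude is negative → S; |value| = 19.381360
Lat: 19° + 0.381360 × 60 = 19° 22.88160′
λ: 52° + 0.074970 × 60 = 52° 4.49820′

1922.882,S / 05204.498,E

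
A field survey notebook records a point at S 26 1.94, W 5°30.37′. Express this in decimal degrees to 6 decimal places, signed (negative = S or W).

Lat: 26 + 1.94/60 = 26.0323333
S → negative
Longitude: 5 + 30.37/60 = 5.5061667
hemisphere W, so the sign is −

-26.032333, -5.506167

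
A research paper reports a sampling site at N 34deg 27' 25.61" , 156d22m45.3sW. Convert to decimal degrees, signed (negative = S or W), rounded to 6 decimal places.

34.457114, -156.379250

Latitude: 34° + 27/60 + 25.61/3600 = 34 + 0.450000 + 0.007114 = 34.4571139
N → positive
Longitude: 156 + 22/60 + 45.3/3600 = 156.3792500
W → negative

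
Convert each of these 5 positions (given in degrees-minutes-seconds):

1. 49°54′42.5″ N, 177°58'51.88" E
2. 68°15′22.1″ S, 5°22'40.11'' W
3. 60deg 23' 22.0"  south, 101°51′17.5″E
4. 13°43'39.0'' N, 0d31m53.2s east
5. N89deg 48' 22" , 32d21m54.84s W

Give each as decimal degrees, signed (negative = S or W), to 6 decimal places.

Point 1:
  Latitude: 49 + 54/60 + 42.5/3600 = 49.9118056
  N → positive
  Lon: 177° + 58/60 + 51.88/3600 = 177 + 0.966667 + 0.014411 = 177.9810778
  E ⇒ keep positive
Point 2:
  φ: 15′ + 22.1″ = 15.36833′; 68 + 15.36833/60 = 68.2561389
  S ⇒ negate
  Lon: 5 + 22/60 + 40.11/3600 = 5.3778083
  W ⇒ negate
Point 3:
  Latitude: 23′ + 22″ = 23.36667′; 60 + 23.36667/60 = 60.3894444
  hemisphere S, so the sign is −
  λ: 101 + 51/60 + 17.5/3600 = 101.8548611
  E → positive
Point 4:
  φ: 43′ + 39″ = 43.65000′; 13 + 43.65000/60 = 13.7275000
  N ⇒ keep positive
  λ: 0° + 31/60 + 53.2/3600 = 0 + 0.516667 + 0.014778 = 0.5314444
  E → positive
Point 5:
  Lat: 48′ + 22″ = 48.36667′; 89 + 48.36667/60 = 89.8061111
  N → positive
  Lon: 21′ + 54.84″ = 21.91400′; 32 + 21.91400/60 = 32.3652333
  W ⇒ negate

1. 49.911806, 177.981078
2. -68.256139, -5.377808
3. -60.389444, 101.854861
4. 13.727500, 0.531444
5. 89.806111, -32.365233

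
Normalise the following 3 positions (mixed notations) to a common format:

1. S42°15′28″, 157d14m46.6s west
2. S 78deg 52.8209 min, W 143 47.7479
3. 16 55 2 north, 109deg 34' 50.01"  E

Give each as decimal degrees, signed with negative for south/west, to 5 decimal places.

1. -42.25778, -157.24628
2. -78.88035, -143.79580
3. 16.91722, 109.58056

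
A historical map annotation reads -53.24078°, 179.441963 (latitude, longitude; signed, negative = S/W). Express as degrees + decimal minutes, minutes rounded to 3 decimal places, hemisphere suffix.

53° 14.447′ S, 179° 26.518′ E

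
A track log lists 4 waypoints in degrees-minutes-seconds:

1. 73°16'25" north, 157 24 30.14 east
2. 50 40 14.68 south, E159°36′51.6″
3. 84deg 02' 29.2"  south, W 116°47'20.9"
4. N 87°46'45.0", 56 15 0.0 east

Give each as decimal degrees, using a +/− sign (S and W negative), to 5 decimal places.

1. 73.27361, 157.40837
2. -50.67074, 159.61433
3. -84.04144, -116.78914
4. 87.77917, 56.25000

Point 1:
  φ: 16′ + 25″ = 16.41667′; 73 + 16.41667/60 = 73.273611
  N → positive
  λ: 157° + 24/60 + 30.14/3600 = 157 + 0.400000 + 0.008372 = 157.408372
  E ⇒ keep positive
Point 2:
  Lat: 50 + 40/60 + 14.68/3600 = 50.670744
  hemisphere S, so the sign is −
  Lon: 159° + 36/60 + 51.6/3600 = 159 + 0.600000 + 0.014333 = 159.614333
  E ⇒ keep positive
Point 3:
  Lat: 2′ + 29.2″ = 2.48667′; 84 + 2.48667/60 = 84.041444
  S ⇒ negate
  Lon: 116 + 47/60 + 20.9/3600 = 116.789139
  hemisphere W, so the sign is −
Point 4:
  Lat: 46′ + 45″ = 46.75000′; 87 + 46.75000/60 = 87.779167
  N → positive
  λ: 15′ + 0″ = 15.00000′; 56 + 15.00000/60 = 56.250000
  E → positive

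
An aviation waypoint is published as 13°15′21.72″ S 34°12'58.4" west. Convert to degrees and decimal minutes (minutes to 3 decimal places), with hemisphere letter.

13° 15.362′ S, 34° 12.973′ W

φ: seconds/60 = 0.36200; minutes = 15 + 0.36200 = 15.36200
Lon: seconds/60 = 0.97333; minutes = 12 + 0.97333 = 12.97333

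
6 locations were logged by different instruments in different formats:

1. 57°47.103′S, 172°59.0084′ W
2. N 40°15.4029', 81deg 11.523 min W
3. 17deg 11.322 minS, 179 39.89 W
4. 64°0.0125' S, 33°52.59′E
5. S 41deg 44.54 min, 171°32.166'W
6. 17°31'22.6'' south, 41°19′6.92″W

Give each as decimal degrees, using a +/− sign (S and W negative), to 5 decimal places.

1. -57.78505, -172.98347
2. 40.25672, -81.19205
3. -17.18870, -179.66483
4. -64.00021, 33.87650
5. -41.74233, -171.53610
6. -17.52294, -41.31859

Point 1:
  φ: 47.103′ = 0.785050°; total 57.785050
  hemisphere S, so the sign is −
  λ: 59.0084′ = 0.983473°; total 172.983473
  W → negative
Point 2:
  Latitude: 15.4029′ = 0.256715°; total 40.256715
  N → positive
  λ: 81 + 11.523/60 = 81.192050
  W → negative
Point 3:
  Latitude: 17 + 11.322/60 = 17.188700
  hemisphere S, so the sign is −
  Lon: 39.89′ = 0.664833°; total 179.664833
  hemisphere W, so the sign is −
Point 4:
  Latitude: 64 + 0.0125/60 = 64.000208
  hemisphere S, so the sign is −
  λ: 33 + 52.59/60 = 33.876500
  E ⇒ keep positive
Point 5:
  Latitude: 41 + 44.54/60 = 41.742333
  S → negative
  Longitude: 32.166′ = 0.536100°; total 171.536100
  W → negative
Point 6:
  Latitude: 17° + 31/60 + 22.6/3600 = 17 + 0.516667 + 0.006278 = 17.522944
  hemisphere S, so the sign is −
  Longitude: 41 + 19/60 + 6.92/3600 = 41.318589
  hemisphere W, so the sign is −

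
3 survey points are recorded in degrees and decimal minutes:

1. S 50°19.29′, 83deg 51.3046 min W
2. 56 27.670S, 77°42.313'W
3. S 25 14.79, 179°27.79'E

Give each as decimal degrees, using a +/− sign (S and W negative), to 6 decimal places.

Point 1:
  φ: 19.29′ = 0.321500°; total 50.3215000
  hemisphere S, so the sign is −
  Longitude: 51.3046′ = 0.855077°; total 83.8550767
  W ⇒ negate
Point 2:
  φ: 27.67′ = 0.461167°; total 56.4611667
  S → negative
  λ: 77 + 42.313/60 = 77.7052167
  hemisphere W, so the sign is −
Point 3:
  Latitude: 14.79′ = 0.246500°; total 25.2465000
  S ⇒ negate
  Longitude: 27.79′ = 0.463167°; total 179.4631667
  E → positive

1. -50.321500, -83.855077
2. -56.461167, -77.705217
3. -25.246500, 179.463167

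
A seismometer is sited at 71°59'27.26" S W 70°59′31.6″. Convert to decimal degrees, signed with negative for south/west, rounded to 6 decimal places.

-71.990906, -70.992111

Lat: 71 + 59/60 + 27.26/3600 = 71.9909056
S → negative
Lon: 59′ + 31.6″ = 59.52667′; 70 + 59.52667/60 = 70.9921111
W → negative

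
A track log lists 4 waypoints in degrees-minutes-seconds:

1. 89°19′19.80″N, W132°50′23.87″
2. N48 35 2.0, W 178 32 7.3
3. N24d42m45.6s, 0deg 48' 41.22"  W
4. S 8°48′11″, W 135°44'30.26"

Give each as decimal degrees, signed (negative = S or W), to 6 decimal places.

1. 89.322167, -132.839964
2. 48.583889, -178.535361
3. 24.712667, -0.811450
4. -8.803056, -135.741739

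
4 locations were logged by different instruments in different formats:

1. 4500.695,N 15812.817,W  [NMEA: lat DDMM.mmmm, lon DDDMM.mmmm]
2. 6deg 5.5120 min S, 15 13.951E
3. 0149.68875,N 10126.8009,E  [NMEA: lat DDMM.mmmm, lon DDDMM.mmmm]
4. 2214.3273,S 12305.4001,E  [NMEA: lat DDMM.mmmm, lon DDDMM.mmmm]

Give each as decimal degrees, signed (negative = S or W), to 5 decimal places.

1. 45.01158, -158.21362
2. -6.09187, 15.23252
3. 1.82815, 101.44668
4. -22.23879, 123.09000

Point 1:
  φ: split at 2 digits → 45° and 0.695′; 45 + 0.695/60 = 45.011583
  N ⇒ keep positive
  Lon: degrees = first 3 digits = 158, minutes = 12.817; 158 + 12.817/60 = 158.213617
  hemisphere W, so the sign is −
Point 2:
  Latitude: 5.512′ = 0.091867°; total 6.091867
  S ⇒ negate
  Lon: 15 + 13.951/60 = 15.232517
  E ⇒ keep positive
Point 3:
  Latitude: split at 2 digits → 01° and 49.68875′; 1 + 49.68875/60 = 1.828146
  N → positive
  λ: split at 3 digits → 101° and 26.8009′; 101 + 26.8009/60 = 101.446682
  E → positive
Point 4:
  φ: split at 2 digits → 22° and 14.3273′; 22 + 14.3273/60 = 22.238788
  hemisphere S, so the sign is −
  Lon: degrees = first 3 digits = 123, minutes = 5.4001; 123 + 5.4001/60 = 123.090002
  E ⇒ keep positive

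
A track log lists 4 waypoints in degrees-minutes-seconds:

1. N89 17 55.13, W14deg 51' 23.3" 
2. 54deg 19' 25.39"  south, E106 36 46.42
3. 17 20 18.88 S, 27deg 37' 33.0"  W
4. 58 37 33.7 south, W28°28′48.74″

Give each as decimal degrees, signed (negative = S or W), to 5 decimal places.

Point 1:
  Lat: 89 + 17/60 + 55.13/3600 = 89.298647
  N → positive
  Longitude: 14 + 51/60 + 23.3/3600 = 14.856472
  hemisphere W, so the sign is −
Point 2:
  Lat: 54° + 19/60 + 25.39/3600 = 54 + 0.316667 + 0.007053 = 54.323719
  hemisphere S, so the sign is −
  Lon: 106 + 36/60 + 46.42/3600 = 106.612894
  E → positive
Point 3:
  φ: 17 + 20/60 + 18.88/3600 = 17.338578
  hemisphere S, so the sign is −
  λ: 27° + 37/60 + 33/3600 = 27 + 0.616667 + 0.009167 = 27.625833
  W → negative
Point 4:
  Lat: 58 + 37/60 + 33.7/3600 = 58.626028
  hemisphere S, so the sign is −
  Lon: 28 + 28/60 + 48.74/3600 = 28.480206
  hemisphere W, so the sign is −

1. 89.29865, -14.85647
2. -54.32372, 106.61289
3. -17.33858, -27.62583
4. -58.62603, -28.48021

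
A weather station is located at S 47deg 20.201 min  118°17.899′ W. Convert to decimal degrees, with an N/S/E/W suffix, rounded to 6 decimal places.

47.336683° S, 118.298317° W

Latitude: 20.201′ = 0.336683°; total 47.3366833
λ: 17.899′ = 0.298317°; total 118.2983167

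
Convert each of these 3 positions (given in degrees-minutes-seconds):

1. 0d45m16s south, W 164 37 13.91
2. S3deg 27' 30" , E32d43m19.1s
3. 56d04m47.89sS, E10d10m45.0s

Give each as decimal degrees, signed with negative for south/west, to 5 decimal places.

1. -0.75444, -164.62053
2. -3.45833, 32.72197
3. -56.07997, 10.17917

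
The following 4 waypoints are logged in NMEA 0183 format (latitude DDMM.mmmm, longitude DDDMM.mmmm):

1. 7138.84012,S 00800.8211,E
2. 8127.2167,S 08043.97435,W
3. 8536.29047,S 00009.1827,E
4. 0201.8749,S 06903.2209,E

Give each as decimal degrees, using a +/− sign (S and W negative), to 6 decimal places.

1. -71.647335, 8.013685
2. -81.453612, -80.732906
3. -85.604841, 0.153045
4. -2.031248, 69.053682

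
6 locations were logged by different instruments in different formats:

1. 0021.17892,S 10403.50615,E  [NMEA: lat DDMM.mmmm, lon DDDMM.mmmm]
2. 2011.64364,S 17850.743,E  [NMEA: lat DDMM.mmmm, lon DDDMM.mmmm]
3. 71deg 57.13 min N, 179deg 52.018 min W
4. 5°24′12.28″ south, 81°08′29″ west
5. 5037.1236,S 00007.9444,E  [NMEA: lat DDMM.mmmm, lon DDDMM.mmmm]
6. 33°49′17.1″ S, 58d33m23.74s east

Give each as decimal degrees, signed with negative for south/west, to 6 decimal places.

Point 1:
  Lat: degrees = first 2 digits = 0, minutes = 21.17892; 0 + 21.17892/60 = 0.3529820
  S → negative
  Lon: degrees = first 3 digits = 104, minutes = 3.50615; 104 + 3.50615/60 = 104.0584358
  E ⇒ keep positive
Point 2:
  Latitude: split at 2 digits → 20° and 11.64364′; 20 + 11.64364/60 = 20.1940607
  S → negative
  Longitude: split at 3 digits → 178° and 50.743′; 178 + 50.743/60 = 178.8457167
  E ⇒ keep positive
Point 3:
  φ: 71 + 57.13/60 = 71.9521667
  N → positive
  Longitude: 179 + 52.018/60 = 179.8669667
  W ⇒ negate
Point 4:
  Latitude: 5 + 24/60 + 12.28/3600 = 5.4034111
  hemisphere S, so the sign is −
  Longitude: 81° + 8/60 + 29/3600 = 81 + 0.133333 + 0.008056 = 81.1413889
  hemisphere W, so the sign is −
Point 5:
  Lat: split at 2 digits → 50° and 37.1236′; 50 + 37.1236/60 = 50.6187267
  hemisphere S, so the sign is −
  λ: split at 3 digits → 000° and 7.9444′; 0 + 7.9444/60 = 0.1324067
  E → positive
Point 6:
  Latitude: 33 + 49/60 + 17.1/3600 = 33.8214167
  S ⇒ negate
  Lon: 58 + 33/60 + 23.74/3600 = 58.5565944
  E → positive

1. -0.352982, 104.058436
2. -20.194061, 178.845717
3. 71.952167, -179.866967
4. -5.403411, -81.141389
5. -50.618727, 0.132407
6. -33.821417, 58.556594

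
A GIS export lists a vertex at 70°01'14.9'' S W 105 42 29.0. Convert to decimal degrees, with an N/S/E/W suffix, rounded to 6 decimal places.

70.020806° S, 105.708056° W

φ: 70° + 1/60 + 14.9/3600 = 70 + 0.016667 + 0.004139 = 70.0208056
Longitude: 42′ + 29″ = 42.48333′; 105 + 42.48333/60 = 105.7080556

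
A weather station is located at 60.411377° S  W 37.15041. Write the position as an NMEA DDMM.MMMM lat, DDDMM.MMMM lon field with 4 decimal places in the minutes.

6024.6826,S / 03709.0246,W

Lat: minutes = (60.411377 − 60) × 60 = 24.682620
Lon: minutes = (37.150410 − 37) × 60 = 9.024600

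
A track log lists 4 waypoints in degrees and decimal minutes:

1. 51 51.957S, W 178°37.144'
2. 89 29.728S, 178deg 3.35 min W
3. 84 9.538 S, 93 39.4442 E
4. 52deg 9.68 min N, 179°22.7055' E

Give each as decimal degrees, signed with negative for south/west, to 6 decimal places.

1. -51.865950, -178.619067
2. -89.495467, -178.055833
3. -84.158967, 93.657403
4. 52.161333, 179.378425

Point 1:
  φ: 51.957′ = 0.865950°; total 51.8659500
  hemisphere S, so the sign is −
  Longitude: 37.144′ = 0.619067°; total 178.6190667
  hemisphere W, so the sign is −
Point 2:
  Lat: 89 + 29.728/60 = 89.4954667
  S → negative
  Longitude: 178 + 3.35/60 = 178.0558333
  W ⇒ negate
Point 3:
  Latitude: 84 + 9.538/60 = 84.1589667
  hemisphere S, so the sign is −
  Longitude: 39.4442′ = 0.657403°; total 93.6574033
  E ⇒ keep positive
Point 4:
  φ: 52 + 9.68/60 = 52.1613333
  N ⇒ keep positive
  Lon: 22.7055′ = 0.378425°; total 179.3784250
  E ⇒ keep positive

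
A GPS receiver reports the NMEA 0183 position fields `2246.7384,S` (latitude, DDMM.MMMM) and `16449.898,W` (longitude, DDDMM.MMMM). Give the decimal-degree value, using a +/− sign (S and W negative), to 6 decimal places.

-22.778973, -164.831633

Latitude: split at 2 digits → 22° and 46.7384′; 22 + 46.7384/60 = 22.7789733
S ⇒ negate
λ: degrees = first 3 digits = 164, minutes = 49.898; 164 + 49.898/60 = 164.8316333
hemisphere W, so the sign is −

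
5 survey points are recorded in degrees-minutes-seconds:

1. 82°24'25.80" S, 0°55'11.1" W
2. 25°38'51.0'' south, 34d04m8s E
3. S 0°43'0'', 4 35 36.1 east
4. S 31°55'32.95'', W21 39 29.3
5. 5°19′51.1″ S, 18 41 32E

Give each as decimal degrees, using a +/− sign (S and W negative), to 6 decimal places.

1. -82.407167, -0.919750
2. -25.647500, 34.068889
3. -0.716667, 4.593361
4. -31.925819, -21.658139
5. -5.330861, 18.692222

Point 1:
  φ: 82 + 24/60 + 25.8/3600 = 82.4071667
  hemisphere S, so the sign is −
  Longitude: 0° + 55/60 + 11.1/3600 = 0 + 0.916667 + 0.003083 = 0.9197500
  hemisphere W, so the sign is −
Point 2:
  Lat: 25° + 38/60 + 51/3600 = 25 + 0.633333 + 0.014167 = 25.6475000
  hemisphere S, so the sign is −
  λ: 34 + 4/60 + 8/3600 = 34.0688889
  E ⇒ keep positive
Point 3:
  Lat: 43′ + 0″ = 43.00000′; 0 + 43.00000/60 = 0.7166667
  hemisphere S, so the sign is −
  λ: 4 + 35/60 + 36.1/3600 = 4.5933611
  E ⇒ keep positive
Point 4:
  φ: 55′ + 32.95″ = 55.54917′; 31 + 55.54917/60 = 31.9258194
  hemisphere S, so the sign is −
  λ: 21° + 39/60 + 29.3/3600 = 21 + 0.650000 + 0.008139 = 21.6581389
  hemisphere W, so the sign is −
Point 5:
  Lat: 19′ + 51.1″ = 19.85167′; 5 + 19.85167/60 = 5.3308611
  S → negative
  Lon: 18 + 41/60 + 32/3600 = 18.6922222
  E → positive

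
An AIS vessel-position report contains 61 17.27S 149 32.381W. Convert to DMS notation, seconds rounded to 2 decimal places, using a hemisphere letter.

φ: 17.27000′ → 17′ and 0.27000 × 60 = 16.2000″
Longitude: 32.38100′ → 32′ and 0.38100 × 60 = 22.8600″

61°17′16.20″ S, 149°32′22.86″ W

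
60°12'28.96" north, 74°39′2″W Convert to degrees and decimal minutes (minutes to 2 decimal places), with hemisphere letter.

60° 12.48′ N, 74° 39.03′ W

φ: seconds/60 = 0.48267; minutes = 12 + 0.48267 = 12.4827
Lon: 39 + 2/60 = 39.0333′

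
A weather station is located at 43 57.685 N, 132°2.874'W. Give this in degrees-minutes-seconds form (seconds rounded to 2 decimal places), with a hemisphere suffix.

43°57′41.10″ N, 132°02′52.44″ W

φ: fractional minutes 0.68500 × 60 = 41.1000″
λ: 2.87400′ → 2′ and 0.87400 × 60 = 52.4400″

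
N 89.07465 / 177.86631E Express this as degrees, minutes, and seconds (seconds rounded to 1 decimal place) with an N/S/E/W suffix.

Lat: whole degrees 89; 4.47900′ → 4′ and 28.740″
Lon: whole degrees 177; 51.97860′ → 51′ and 58.716″

89°04′28.7″ N, 177°51′58.7″ E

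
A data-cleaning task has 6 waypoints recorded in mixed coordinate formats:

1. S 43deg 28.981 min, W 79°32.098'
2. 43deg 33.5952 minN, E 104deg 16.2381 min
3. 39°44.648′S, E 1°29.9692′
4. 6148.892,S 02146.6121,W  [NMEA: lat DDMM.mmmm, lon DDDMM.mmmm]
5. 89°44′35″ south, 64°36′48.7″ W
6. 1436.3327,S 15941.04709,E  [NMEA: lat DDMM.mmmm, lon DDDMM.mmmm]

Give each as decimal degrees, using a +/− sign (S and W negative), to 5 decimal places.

1. -43.48302, -79.53497
2. 43.55992, 104.27064
3. -39.74413, 1.49949
4. -61.81487, -21.77687
5. -89.74306, -64.61353
6. -14.60555, 159.68412

Point 1:
  Lat: 28.981′ = 0.483017°; total 43.483017
  S ⇒ negate
  Lon: 79 + 32.098/60 = 79.534967
  W ⇒ negate
Point 2:
  Lat: 33.5952′ = 0.559920°; total 43.559920
  N → positive
  Longitude: 104 + 16.2381/60 = 104.270635
  E ⇒ keep positive
Point 3:
  φ: 44.648′ = 0.744133°; total 39.744133
  hemisphere S, so the sign is −
  Longitude: 29.9692′ = 0.499487°; total 1.499487
  E → positive
Point 4:
  Lat: degrees = first 2 digits = 61, minutes = 48.892; 61 + 48.892/60 = 61.814867
  hemisphere S, so the sign is −
  λ: degrees = first 3 digits = 21, minutes = 46.6121; 21 + 46.6121/60 = 21.776868
  W ⇒ negate
Point 5:
  φ: 44′ + 35″ = 44.58333′; 89 + 44.58333/60 = 89.743056
  S → negative
  Longitude: 36′ + 48.7″ = 36.81167′; 64 + 36.81167/60 = 64.613528
  W → negative
Point 6:
  Lat: split at 2 digits → 14° and 36.3327′; 14 + 36.3327/60 = 14.605545
  hemisphere S, so the sign is −
  Lon: split at 3 digits → 159° and 41.04709′; 159 + 41.04709/60 = 159.684118
  E → positive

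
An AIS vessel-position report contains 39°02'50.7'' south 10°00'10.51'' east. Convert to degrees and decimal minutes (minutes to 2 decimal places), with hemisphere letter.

φ: seconds/60 = 0.84500; minutes = 2 + 0.84500 = 2.8450
λ: seconds/60 = 0.17517; minutes = 0 + 0.17517 = 0.1752

39° 2.85′ S, 10° 0.18′ E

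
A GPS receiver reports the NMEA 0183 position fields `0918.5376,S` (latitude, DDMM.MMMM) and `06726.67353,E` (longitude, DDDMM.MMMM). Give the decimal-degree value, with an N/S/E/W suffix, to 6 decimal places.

9.308960° S, 67.444559° E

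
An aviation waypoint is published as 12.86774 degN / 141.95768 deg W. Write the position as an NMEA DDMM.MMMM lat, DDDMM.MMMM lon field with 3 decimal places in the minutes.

Latitude: minutes = (12.867740 − 12) × 60 = 52.06440
λ: 141° + 0.957680 × 60 = 141° 57.46080′

1252.064,N / 14157.461,W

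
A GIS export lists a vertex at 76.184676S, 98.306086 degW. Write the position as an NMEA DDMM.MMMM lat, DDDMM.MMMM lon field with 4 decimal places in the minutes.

Latitude: fractional part 0.184676 → 11.080560 minutes
Longitude: 98° + 0.306086 × 60 = 98° 18.365160′

7611.0806,S / 09818.3652,W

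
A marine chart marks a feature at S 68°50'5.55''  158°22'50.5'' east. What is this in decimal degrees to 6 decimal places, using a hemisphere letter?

Lat: 50′ + 5.55″ = 50.09250′; 68 + 50.09250/60 = 68.8348750
λ: 22′ + 50.5″ = 22.84167′; 158 + 22.84167/60 = 158.3806944

68.834875° S, 158.380694° E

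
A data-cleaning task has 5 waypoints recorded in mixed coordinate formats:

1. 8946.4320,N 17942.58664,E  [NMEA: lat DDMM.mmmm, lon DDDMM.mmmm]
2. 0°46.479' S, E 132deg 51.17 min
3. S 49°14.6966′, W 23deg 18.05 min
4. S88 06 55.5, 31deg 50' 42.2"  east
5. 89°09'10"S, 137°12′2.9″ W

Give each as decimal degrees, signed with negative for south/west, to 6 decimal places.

1. 89.773867, 179.709777
2. -0.774650, 132.852833
3. -49.244943, -23.300833
4. -88.115417, 31.845056
5. -89.152778, -137.200806

Point 1:
  Lat: split at 2 digits → 89° and 46.432′; 89 + 46.432/60 = 89.7738667
  N → positive
  Longitude: degrees = first 3 digits = 179, minutes = 42.58664; 179 + 42.58664/60 = 179.7097773
  E → positive
Point 2:
  Lat: 46.479′ = 0.774650°; total 0.7746500
  hemisphere S, so the sign is −
  Lon: 132 + 51.17/60 = 132.8528333
  E → positive
Point 3:
  φ: 14.6966′ = 0.244943°; total 49.2449433
  hemisphere S, so the sign is −
  Lon: 18.05′ = 0.300833°; total 23.3008333
  W → negative
Point 4:
  φ: 88° + 6/60 + 55.5/3600 = 88 + 0.100000 + 0.015417 = 88.1154167
  hemisphere S, so the sign is −
  Lon: 31 + 50/60 + 42.2/3600 = 31.8450556
  E → positive
Point 5:
  Latitude: 89 + 9/60 + 10/3600 = 89.1527778
  S ⇒ negate
  λ: 12′ + 2.9″ = 12.04833′; 137 + 12.04833/60 = 137.2008056
  W → negative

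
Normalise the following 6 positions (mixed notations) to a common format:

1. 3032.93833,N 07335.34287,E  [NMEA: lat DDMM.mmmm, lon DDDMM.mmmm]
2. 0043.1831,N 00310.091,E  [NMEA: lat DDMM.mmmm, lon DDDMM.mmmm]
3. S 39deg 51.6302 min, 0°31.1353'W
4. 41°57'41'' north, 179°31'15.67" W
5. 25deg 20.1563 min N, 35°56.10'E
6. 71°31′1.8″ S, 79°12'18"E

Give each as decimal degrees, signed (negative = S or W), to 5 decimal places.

Point 1:
  φ: split at 2 digits → 30° and 32.93833′; 30 + 32.93833/60 = 30.548972
  N → positive
  Lon: degrees = first 3 digits = 73, minutes = 35.34287; 73 + 35.34287/60 = 73.589048
  E ⇒ keep positive
Point 2:
  Lat: degrees = first 2 digits = 0, minutes = 43.1831; 0 + 43.1831/60 = 0.719718
  N → positive
  Longitude: degrees = first 3 digits = 3, minutes = 10.091; 3 + 10.091/60 = 3.168183
  E ⇒ keep positive
Point 3:
  Lat: 51.6302′ = 0.860503°; total 39.860503
  hemisphere S, so the sign is −
  Longitude: 0 + 31.1353/60 = 0.518922
  W → negative
Point 4:
  Latitude: 41° + 57/60 + 41/3600 = 41 + 0.950000 + 0.011389 = 41.961389
  N ⇒ keep positive
  Longitude: 31′ + 15.67″ = 31.26117′; 179 + 31.26117/60 = 179.521019
  W ⇒ negate
Point 5:
  Latitude: 25 + 20.1563/60 = 25.335938
  N ⇒ keep positive
  λ: 35 + 56.1/60 = 35.935000
  E → positive
Point 6:
  Latitude: 71 + 31/60 + 1.8/3600 = 71.517167
  hemisphere S, so the sign is −
  Longitude: 12′ + 18″ = 12.30000′; 79 + 12.30000/60 = 79.205000
  E → positive

1. 30.54897, 73.58905
2. 0.71972, 3.16818
3. -39.86050, -0.51892
4. 41.96139, -179.52102
5. 25.33594, 35.93500
6. -71.51717, 79.20500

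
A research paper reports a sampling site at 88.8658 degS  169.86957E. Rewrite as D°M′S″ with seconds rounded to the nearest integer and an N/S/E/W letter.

Lat: 0.865800 × 60 = 51.94800′ → 51′, remainder × 60 = 56.88″
Longitude: whole degrees 169; 52.17420′ → 52′ and 10.45″

88°51′57″ S, 169°52′10″ E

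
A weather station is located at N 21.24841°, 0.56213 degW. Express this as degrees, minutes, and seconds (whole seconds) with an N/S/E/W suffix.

Lat: 0.248410 × 60 = 14.90460′ → 14′, remainder × 60 = 54.28″
Lon: whole degrees 0; 33.72780′ → 33′ and 43.67″

21°14′54″ N, 0°33′44″ W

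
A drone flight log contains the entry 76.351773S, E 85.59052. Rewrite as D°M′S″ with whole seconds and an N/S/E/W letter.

76°21′6″ S, 85°35′26″ E

Latitude: whole degrees 76; 21.10638′ → 21′ and 6.38″
Lon: 0.590520° → 35.43120′; 0.43120 × 60 = 25.87″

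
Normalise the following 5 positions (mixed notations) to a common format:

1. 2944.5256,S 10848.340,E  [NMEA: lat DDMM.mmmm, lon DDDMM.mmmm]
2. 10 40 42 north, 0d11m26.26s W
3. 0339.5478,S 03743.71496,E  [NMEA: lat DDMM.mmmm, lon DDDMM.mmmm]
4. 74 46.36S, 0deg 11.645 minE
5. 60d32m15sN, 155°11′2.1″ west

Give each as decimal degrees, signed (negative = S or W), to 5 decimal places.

1. -29.74209, 108.80567
2. 10.67833, -0.19063
3. -3.65913, 37.72858
4. -74.77267, 0.19408
5. 60.53750, -155.18392

Point 1:
  φ: degrees = first 2 digits = 29, minutes = 44.5256; 29 + 44.5256/60 = 29.742093
  S → negative
  Lon: degrees = first 3 digits = 108, minutes = 48.34; 108 + 48.34/60 = 108.805667
  E → positive
Point 2:
  Latitude: 40′ + 42″ = 40.70000′; 10 + 40.70000/60 = 10.678333
  N → positive
  Lon: 0 + 11/60 + 26.26/3600 = 0.190628
  W → negative
Point 3:
  φ: degrees = first 2 digits = 3, minutes = 39.5478; 3 + 39.5478/60 = 3.659130
  S → negative
  Lon: degrees = first 3 digits = 37, minutes = 43.71496; 37 + 43.71496/60 = 37.728583
  E → positive
Point 4:
  Lat: 46.36′ = 0.772667°; total 74.772667
  hemisphere S, so the sign is −
  λ: 11.645′ = 0.194083°; total 0.194083
  E ⇒ keep positive
Point 5:
  Latitude: 32′ + 15″ = 32.25000′; 60 + 32.25000/60 = 60.537500
  N → positive
  λ: 155° + 11/60 + 2.1/3600 = 155 + 0.183333 + 0.000583 = 155.183917
  W ⇒ negate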